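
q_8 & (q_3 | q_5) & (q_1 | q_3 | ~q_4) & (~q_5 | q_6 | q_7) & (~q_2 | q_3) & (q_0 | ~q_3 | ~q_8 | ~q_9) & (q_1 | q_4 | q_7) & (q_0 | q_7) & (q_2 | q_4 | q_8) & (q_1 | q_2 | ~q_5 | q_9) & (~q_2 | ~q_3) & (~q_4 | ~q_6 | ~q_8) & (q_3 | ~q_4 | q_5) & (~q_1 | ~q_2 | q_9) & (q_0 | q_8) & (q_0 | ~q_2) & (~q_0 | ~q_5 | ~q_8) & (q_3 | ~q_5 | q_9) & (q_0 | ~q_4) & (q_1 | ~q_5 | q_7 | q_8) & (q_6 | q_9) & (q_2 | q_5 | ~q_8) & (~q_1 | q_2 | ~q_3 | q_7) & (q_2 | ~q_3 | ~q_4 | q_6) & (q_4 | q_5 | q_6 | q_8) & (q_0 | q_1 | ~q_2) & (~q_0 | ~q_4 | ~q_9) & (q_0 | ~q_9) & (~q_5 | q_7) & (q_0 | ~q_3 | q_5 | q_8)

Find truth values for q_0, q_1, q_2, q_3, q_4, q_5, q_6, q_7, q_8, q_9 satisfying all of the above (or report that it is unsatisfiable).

q_0 = False; q_1 = True; q_2 = False; q_3 = True; q_4 = False; q_5 = True; q_6 = True; q_7 = True; q_8 = True; q_9 = False

Unit clause (q_8) forces q_8 = True.
Try q_0 = True:
  (~q_0 | ~q_5 | ~q_8) forces q_5 = False.
  (q_3 | q_5) forces q_3 = True.
  (~q_2 | ~q_3) forces q_2 = False.
  clause (q_2 | q_5 | ~q_8) is falsified — backtrack.
So q_0 = False.
  then (q_0 | q_7) forces q_7 = True.
  then (q_0 | ~q_2) forces q_2 = False.
  then (q_0 | ~q_4) forces q_4 = False.
  then (q_2 | q_5 | ~q_8) forces q_5 = True.
  then (q_0 | ~q_9) forces q_9 = False.
  then (q_1 | q_2 | ~q_5 | q_9) forces q_1 = True.
  then (q_3 | ~q_5 | q_9) forces q_3 = True.
  then (q_6 | q_9) forces q_6 = True.
All clauses satisfied.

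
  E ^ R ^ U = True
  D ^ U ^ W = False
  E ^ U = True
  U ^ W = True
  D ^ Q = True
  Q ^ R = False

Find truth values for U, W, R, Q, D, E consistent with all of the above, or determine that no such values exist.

U = True, W = False, R = False, Q = False, D = True, E = False

E ^ R ^ U = F ^ F ^ T = True ✓
D ^ U ^ W = T ^ T ^ F = False ✓
E ^ U = F ^ T = True ✓
U ^ W = T ^ F = True ✓
D ^ Q = T ^ F = True ✓
Q ^ R = F ^ F = False ✓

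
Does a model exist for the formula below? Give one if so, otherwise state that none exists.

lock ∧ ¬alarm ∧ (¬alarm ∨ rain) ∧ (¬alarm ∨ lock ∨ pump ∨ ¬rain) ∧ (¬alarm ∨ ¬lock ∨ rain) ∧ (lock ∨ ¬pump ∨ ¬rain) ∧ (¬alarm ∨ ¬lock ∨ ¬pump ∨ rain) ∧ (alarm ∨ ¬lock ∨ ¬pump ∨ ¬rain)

Unit clause (lock) forces lock = True.
Unit clause (¬alarm) forces alarm = False.
Set pump = False.
Set rain = False.
All clauses satisfied.

pump: False; alarm: False; rain: False; lock: True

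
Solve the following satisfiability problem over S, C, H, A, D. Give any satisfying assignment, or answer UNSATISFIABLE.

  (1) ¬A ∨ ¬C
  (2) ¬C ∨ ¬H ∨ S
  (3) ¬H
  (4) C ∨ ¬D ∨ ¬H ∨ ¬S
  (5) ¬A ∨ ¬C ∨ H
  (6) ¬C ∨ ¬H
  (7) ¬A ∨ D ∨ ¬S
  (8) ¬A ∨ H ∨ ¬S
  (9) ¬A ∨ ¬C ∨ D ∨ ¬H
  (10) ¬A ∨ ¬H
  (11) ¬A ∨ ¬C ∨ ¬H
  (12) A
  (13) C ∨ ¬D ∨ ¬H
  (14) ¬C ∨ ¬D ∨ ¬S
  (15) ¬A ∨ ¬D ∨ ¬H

Unit clause (¬H) forces H = False.
Unit clause (A) forces A = True.
In (¬A ∨ ¬C) only ¬C is left, so C = False.
In (¬A ∨ H ∨ ¬S) only ¬S is left, so S = False.
Set D = False.
All clauses satisfied.

S = False, C = False, H = False, A = True, D = False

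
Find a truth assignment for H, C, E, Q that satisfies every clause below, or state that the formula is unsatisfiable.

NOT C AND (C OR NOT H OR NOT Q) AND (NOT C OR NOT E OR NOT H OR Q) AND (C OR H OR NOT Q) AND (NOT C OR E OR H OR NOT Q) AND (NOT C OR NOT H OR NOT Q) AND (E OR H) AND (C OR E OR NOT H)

H = True, C = False, E = True, Q = False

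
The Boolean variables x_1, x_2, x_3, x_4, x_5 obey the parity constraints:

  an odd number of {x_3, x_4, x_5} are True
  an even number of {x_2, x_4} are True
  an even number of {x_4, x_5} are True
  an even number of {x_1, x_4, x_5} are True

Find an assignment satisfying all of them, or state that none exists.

x_1: False, x_2: False, x_3: True, x_4: False, x_5: False

{x_3, x_4, x_5}: 1 true → odd ✓
{x_2, x_4}: 0 true → even ✓
{x_4, x_5}: 0 true → even ✓
{x_1, x_4, x_5}: 0 true → even ✓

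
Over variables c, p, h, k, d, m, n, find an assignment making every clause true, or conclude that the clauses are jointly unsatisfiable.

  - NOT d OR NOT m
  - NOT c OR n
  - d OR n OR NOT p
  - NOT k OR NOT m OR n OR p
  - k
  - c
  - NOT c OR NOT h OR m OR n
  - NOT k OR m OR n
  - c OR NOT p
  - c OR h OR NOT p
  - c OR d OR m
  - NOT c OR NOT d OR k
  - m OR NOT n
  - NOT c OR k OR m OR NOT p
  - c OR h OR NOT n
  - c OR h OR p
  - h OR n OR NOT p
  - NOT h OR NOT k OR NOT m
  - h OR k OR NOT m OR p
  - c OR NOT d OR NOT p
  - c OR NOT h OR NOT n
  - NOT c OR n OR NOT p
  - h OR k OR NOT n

c = True, p = False, h = False, k = True, d = False, m = True, n = True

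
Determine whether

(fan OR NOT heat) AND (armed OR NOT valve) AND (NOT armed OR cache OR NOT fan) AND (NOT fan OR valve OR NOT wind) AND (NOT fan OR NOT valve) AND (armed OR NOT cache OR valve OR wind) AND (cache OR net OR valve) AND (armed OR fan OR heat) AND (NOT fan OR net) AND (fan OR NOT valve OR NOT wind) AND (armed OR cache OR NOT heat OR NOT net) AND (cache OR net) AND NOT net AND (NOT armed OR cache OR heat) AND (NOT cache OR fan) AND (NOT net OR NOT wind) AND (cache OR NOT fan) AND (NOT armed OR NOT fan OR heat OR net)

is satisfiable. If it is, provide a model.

Unsatisfiable — no assignment works.

Case cache = True:
  (NOT net) forces net = False.
  (NOT fan OR net) forces fan = False.
  Clause (NOT cache OR fan) is falsified — contradiction.
Case cache = False:
  (cache OR net) forces net = True.
  Clause (NOT net) is falsified — contradiction.
Both cases fail, so the formula is unsatisfiable.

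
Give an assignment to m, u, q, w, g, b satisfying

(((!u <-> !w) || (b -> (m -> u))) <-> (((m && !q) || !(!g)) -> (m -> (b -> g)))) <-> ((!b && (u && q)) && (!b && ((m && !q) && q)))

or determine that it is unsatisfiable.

m: True, u: True, q: False, w: True, g: False, b: True

  (((!u <-> !w) || (b -> (m -> u))) <-> (((m && !q) || !(!g)) -> (m -> (b -> g)))) <-> ((!b && (u && q)) && (!b && ((m && !q) && q))) = True
    ((!u <-> !w) || (b -> (m -> u))) <-> (((m && !q) || !(!g)) -> (m -> (b -> g))) = False
      (!u <-> !w) || (b -> (m -> u)) = True
        !u <-> !w = True
          !u = False
          !w = False
        b -> (m -> u) = True
          m -> u = True
      ((m && !q) || !(!g)) -> (m -> (b -> g)) = False
        (m && !q) || !(!g) = True
          m && !q = True
            !q = True
          !(!g) = False
            !g = True
        m -> (b -> g) = False
          b -> g = False
    (!b && (u && q)) && (!b && ((m && !q) && q)) = False
      !b && (u && q) = False
        !b = False
        u && q = False
      !b && ((m && !q) && q) = False
        !b = False
        (m && !q) && q = False
          m && !q = True
            !q = True
The formula evaluates to True.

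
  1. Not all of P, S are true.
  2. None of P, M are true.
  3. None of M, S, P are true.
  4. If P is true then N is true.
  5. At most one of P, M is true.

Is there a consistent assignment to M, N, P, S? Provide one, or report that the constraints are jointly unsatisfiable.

M = False, N = True, P = False, S = False

  (1) {P, S}: 0/2 true — not all ✓
  (2) {P, M}: 0 true — none ✓
  (3) {M, S, P}: 0 true — none ✓
  (4) P=F ⇒ N: vacuous ✓
  (5) {P, M}: 0 true — at most one ✓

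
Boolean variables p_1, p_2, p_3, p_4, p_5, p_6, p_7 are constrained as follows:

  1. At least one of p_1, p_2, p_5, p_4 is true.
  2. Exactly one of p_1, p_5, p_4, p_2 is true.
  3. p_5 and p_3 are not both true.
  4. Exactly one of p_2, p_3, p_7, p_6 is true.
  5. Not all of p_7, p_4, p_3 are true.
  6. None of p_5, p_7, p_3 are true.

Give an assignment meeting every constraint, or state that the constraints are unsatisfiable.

p_1 = True, p_2 = False, p_3 = False, p_4 = False, p_5 = False, p_6 = True, p_7 = False

  (1) {p_1, p_2, p_5, p_4}: 1 true — at least one ✓
  (2) {p_1, p_5, p_4, p_2}: 1 true — exactly one ✓
  (3) p_5=F, p_3=F — not both ✓
  (4) {p_2, p_3, p_7, p_6}: 1 true — exactly one ✓
  (5) {p_7, p_4, p_3}: 0/3 true — not all ✓
  (6) {p_5, p_7, p_3}: 0 true — none ✓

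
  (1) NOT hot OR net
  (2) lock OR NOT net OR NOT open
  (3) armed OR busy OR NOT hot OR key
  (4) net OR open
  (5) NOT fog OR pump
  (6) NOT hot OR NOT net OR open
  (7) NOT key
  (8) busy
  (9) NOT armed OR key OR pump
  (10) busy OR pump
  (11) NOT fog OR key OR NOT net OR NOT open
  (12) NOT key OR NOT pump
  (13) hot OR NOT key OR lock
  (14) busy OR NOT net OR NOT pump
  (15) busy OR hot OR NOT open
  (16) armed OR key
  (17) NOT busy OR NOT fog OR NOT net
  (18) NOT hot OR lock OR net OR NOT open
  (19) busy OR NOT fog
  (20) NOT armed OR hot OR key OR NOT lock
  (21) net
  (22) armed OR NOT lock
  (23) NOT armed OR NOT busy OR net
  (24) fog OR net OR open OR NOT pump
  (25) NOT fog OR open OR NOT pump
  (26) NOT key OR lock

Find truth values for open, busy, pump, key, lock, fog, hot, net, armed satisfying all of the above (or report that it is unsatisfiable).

open: False; busy: True; pump: True; key: False; lock: False; fog: False; hot: False; net: True; armed: True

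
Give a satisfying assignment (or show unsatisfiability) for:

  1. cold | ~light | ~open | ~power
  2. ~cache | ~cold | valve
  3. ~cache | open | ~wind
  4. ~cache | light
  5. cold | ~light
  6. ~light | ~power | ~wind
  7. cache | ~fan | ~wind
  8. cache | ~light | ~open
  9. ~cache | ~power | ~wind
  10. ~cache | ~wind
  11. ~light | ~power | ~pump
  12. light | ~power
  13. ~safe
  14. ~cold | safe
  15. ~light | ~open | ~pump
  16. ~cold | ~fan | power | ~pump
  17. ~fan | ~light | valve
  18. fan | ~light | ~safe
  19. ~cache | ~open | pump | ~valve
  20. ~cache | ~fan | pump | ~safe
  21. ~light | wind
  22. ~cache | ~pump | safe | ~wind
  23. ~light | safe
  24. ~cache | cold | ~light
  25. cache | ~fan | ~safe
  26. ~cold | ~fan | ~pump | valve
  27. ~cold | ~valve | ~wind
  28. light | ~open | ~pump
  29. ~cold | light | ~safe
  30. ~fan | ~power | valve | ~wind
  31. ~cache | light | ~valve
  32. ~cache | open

safe = False, open = False, valve = False, fan = False, pump = False, cold = False, power = False, wind = True, light = False, cache = False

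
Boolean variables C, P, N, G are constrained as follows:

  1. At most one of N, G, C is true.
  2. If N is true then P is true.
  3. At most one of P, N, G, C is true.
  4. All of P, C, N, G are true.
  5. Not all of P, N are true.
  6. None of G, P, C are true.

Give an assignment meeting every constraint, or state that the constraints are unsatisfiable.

Unsatisfiable

Case C = True:
  Constraint (6) is violated (C=T) — contradiction.
Case C = False:
  Constraint (4) is violated (C=F) — contradiction.
Both cases fail — unsatisfiable.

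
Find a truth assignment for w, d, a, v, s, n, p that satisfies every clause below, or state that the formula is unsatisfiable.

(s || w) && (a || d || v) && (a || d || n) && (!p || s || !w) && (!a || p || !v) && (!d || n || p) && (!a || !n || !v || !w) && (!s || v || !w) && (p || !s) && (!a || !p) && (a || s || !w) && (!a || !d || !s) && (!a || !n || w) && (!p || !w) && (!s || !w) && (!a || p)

w=F; d=F; a=F; v=T; s=T; n=T; p=T

Try w = True:
  (!p || !w) forces p = False.
  (p || !s) forces s = False.
  (a || s || !w) forces a = True.
  clause (!a || p) is falsified — backtrack.
So w = False.
  then (s || w) forces s = True.
  then (p || !s) forces p = True.
  then (!a || !p) forces a = False.
Set d = False.
  then (a || d || v) forces v = True.
  then (a || d || n) forces n = True.
All clauses satisfied.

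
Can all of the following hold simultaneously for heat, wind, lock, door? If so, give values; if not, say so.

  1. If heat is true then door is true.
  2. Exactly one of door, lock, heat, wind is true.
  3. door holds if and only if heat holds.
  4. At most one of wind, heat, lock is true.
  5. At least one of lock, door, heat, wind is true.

heat=F, wind=T, lock=F, door=F

  (1) heat=F ⇒ door: vacuous ✓
  (2) {door, lock, heat, wind}: 1 true — exactly one ✓
  (3) door=F, heat=F — same ✓
  (4) {wind, heat, lock}: 1 true — at most one ✓
  (5) {lock, door, heat, wind}: 1 true — at least one ✓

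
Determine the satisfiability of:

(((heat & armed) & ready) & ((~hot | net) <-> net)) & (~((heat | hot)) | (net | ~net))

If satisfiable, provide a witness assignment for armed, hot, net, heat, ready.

armed = True, hot = True, net = False, heat = True, ready = True

  ((heat & armed) & ready) & ((~hot | net) <-> net) = True
    (heat & armed) & ready = True
      heat & armed = True
    (~hot | net) <-> net = True
      ~hot | net = False
        ~hot = False
  ~((heat | hot)) | (net | ~net) = True
    ~((heat | hot)) = False
      heat | hot = True
    net | ~net = True
      ~net = True
Both conjuncts True, so the formula holds.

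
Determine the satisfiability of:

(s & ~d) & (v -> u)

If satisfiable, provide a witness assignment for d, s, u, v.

d=F, s=T, u=F, v=F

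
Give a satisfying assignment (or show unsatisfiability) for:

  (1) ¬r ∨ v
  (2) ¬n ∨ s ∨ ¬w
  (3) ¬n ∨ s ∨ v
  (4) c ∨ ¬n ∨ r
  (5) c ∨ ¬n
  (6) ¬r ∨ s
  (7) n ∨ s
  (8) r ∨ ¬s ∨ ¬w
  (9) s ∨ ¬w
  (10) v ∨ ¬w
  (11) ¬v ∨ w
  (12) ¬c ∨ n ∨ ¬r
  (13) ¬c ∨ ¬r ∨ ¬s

Set c = True.
Try w = True:
  (s ∨ ¬w) forces s = True.
  (r ∨ ¬s ∨ ¬w) forces r = True.
  clause (¬c ∨ ¬r ∨ ¬s) is falsified — backtrack.
So w = False.
  then (¬v ∨ w) forces v = False.
  then (¬r ∨ v) forces r = False.
Set s = True.
Set n = False.
All clauses satisfied.

c: True, w: False, v: False, s: True, r: False, n: False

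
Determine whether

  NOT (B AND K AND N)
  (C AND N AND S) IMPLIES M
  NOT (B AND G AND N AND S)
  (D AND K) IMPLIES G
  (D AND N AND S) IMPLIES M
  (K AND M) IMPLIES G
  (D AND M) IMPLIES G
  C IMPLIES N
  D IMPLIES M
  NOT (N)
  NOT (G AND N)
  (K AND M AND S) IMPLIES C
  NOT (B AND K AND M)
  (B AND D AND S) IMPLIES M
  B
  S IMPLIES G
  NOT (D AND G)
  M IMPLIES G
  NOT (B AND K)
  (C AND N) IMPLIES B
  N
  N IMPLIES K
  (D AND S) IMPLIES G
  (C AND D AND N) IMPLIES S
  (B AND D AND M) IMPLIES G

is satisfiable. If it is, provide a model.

UNSATISFIABLE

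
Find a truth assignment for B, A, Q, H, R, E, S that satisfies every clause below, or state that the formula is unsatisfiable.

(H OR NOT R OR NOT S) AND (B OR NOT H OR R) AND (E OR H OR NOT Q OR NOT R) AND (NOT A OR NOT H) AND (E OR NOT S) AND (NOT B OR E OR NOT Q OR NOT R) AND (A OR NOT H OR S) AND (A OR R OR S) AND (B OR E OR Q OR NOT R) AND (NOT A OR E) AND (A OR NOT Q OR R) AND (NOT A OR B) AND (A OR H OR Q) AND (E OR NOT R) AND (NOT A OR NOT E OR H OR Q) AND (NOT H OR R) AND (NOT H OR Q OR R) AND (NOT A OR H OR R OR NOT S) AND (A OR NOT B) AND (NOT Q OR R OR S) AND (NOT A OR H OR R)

B: False, A: False, Q: True, H: False, R: True, E: True, S: False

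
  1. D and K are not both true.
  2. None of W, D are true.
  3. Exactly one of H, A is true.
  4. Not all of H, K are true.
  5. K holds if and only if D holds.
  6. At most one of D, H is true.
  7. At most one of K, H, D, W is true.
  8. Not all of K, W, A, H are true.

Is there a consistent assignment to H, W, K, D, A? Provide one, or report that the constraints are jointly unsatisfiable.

H = True; W = False; K = False; D = False; A = False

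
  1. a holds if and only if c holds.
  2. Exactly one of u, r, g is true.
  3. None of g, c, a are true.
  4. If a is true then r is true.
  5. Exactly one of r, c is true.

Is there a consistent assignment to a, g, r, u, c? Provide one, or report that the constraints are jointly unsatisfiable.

a = False, g = False, r = True, u = False, c = False

  (1) a=F, c=F — same ✓
  (2) {u, r, g}: 1 true — exactly one ✓
  (3) {g, c, a}: 0 true — none ✓
  (4) a=F ⇒ r: vacuous ✓
  (5) {r, c}: 1 true — exactly one ✓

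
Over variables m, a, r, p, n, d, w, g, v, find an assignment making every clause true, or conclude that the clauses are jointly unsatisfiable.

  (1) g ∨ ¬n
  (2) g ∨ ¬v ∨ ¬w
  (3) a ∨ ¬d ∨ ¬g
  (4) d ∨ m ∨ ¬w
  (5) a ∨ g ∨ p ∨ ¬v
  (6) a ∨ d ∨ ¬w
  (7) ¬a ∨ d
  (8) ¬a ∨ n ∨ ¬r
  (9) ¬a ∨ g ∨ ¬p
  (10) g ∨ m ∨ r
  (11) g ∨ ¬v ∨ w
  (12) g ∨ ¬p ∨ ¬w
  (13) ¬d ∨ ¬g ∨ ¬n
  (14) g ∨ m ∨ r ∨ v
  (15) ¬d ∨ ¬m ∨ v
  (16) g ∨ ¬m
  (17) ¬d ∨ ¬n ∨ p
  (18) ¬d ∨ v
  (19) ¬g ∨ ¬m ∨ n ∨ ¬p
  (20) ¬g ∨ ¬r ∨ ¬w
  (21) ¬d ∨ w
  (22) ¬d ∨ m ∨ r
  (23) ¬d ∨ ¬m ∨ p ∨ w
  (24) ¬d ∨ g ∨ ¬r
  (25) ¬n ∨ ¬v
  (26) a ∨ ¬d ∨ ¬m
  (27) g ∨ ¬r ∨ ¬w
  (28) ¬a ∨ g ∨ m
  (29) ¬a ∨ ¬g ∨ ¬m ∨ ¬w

m = False, a = False, r = False, p = True, n = False, d = False, w = False, g = True, v = False

Set m = False.
Set a = False.
Set r = False.
  then (g ∨ m ∨ r) forces g = True.
  then (¬d ∨ m ∨ r) forces d = False.
  then (d ∨ m ∨ ¬w) forces w = False.
Set p = True.
Set n = False.
Set v = False.
All clauses satisfied.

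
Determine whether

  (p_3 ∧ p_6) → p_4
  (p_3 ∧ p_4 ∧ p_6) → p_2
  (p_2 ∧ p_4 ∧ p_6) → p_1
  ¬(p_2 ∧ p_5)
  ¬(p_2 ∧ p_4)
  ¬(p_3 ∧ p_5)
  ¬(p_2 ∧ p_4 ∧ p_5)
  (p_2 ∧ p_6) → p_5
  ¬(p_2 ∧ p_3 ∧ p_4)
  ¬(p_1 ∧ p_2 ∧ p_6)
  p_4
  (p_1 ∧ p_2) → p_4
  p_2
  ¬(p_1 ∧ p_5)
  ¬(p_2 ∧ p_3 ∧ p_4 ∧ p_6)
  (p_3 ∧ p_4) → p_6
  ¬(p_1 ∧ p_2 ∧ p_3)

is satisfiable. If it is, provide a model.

Case p_4 = True:
  (p_2) forces p_2 = True.
  Clause (¬p_2 ∨ ¬p_4) is falsified — contradiction.
Case p_4 = False:
  Clause (p_4) is falsified — contradiction.
Both cases fail, so the formula is unsatisfiable.

UNSATISFIABLE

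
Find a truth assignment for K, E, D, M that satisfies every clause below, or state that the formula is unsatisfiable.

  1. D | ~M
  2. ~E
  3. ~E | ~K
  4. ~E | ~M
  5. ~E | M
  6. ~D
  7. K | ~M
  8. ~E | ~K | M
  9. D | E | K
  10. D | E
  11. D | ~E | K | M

The formula is unsatisfiable.

Case E = True:
  Clause (~E) is falsified — contradiction.
Case E = False:
  (~D) forces D = False.
  Clause (D | E) is falsified — contradiction.
Both cases fail, so the formula is unsatisfiable.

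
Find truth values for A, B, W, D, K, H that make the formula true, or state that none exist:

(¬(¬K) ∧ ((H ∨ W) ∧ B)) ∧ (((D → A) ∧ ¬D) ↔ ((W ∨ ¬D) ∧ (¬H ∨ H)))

A: False, B: True, W: True, D: False, K: True, H: False

  ¬(¬K) ∧ ((H ∨ W) ∧ B) = True
    ¬(¬K) = True
      ¬K = False
    (H ∨ W) ∧ B = True
      H ∨ W = True
  ((D → A) ∧ ¬D) ↔ ((W ∨ ¬D) ∧ (¬H ∨ H)) = True
    (D → A) ∧ ¬D = True
      D → A = True
      ¬D = True
    (W ∨ ¬D) ∧ (¬H ∨ H) = True
      W ∨ ¬D = True
        ¬D = True
      ¬H ∨ H = True
        ¬H = True
Both conjuncts True, so the formula holds.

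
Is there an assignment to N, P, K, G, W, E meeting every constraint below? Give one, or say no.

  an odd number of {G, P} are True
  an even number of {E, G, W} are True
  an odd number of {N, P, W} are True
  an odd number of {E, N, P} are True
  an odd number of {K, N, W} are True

N = False, P = True, K = True, G = False, W = False, E = False

{G, P}: 1 true → odd ✓
{E, G, W}: 0 true → even ✓
{N, P, W}: 1 true → odd ✓
{E, N, P}: 1 true → odd ✓
{K, N, W}: 1 true → odd ✓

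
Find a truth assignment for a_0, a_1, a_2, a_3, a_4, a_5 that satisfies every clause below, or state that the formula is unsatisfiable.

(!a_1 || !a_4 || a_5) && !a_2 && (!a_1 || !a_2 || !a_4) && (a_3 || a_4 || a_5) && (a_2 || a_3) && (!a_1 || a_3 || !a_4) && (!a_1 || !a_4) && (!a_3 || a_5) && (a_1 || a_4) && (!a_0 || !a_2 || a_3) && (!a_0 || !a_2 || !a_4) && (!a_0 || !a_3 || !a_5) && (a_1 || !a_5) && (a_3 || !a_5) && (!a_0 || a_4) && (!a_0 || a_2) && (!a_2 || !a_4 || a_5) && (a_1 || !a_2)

a_0: False, a_1: True, a_2: False, a_3: True, a_4: False, a_5: True

Unit clause (!a_2) forces a_2 = False.
In (a_2 || a_3) only a_3 is left, so a_3 = True.
In (!a_3 || a_5) only a_5 is left, so a_5 = True.
In (!a_0 || !a_3 || !a_5) only !a_0 is left, so a_0 = False.
In (a_1 || !a_5) only a_1 is left, so a_1 = True.
In (!a_1 || !a_4) only !a_4 is left, so a_4 = False.
All clauses satisfied.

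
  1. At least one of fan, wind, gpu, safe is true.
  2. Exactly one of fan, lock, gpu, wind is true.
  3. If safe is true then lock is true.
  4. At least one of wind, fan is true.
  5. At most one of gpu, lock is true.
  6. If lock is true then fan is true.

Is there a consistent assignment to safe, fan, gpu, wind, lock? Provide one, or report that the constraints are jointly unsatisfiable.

safe = False, fan = False, gpu = False, wind = True, lock = False

  (1) {fan, wind, gpu, safe}: 1 true — at least one ✓
  (2) {fan, lock, gpu, wind}: 1 true — exactly one ✓
  (3) safe=F ⇒ lock: vacuous ✓
  (4) {wind, fan}: 1 true — at least one ✓
  (5) {gpu, lock}: 0 true — at most one ✓
  (6) lock=F ⇒ fan: vacuous ✓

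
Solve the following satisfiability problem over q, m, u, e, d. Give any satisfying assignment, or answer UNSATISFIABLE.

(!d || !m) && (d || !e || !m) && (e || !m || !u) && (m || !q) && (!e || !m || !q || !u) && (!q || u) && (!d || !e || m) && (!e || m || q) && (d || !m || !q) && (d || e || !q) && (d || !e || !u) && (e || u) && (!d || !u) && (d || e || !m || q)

Set q = False.
Try m = True:
  (!d || !m) forces d = False.
  (d || !e || !m) forces e = False.
  clause (d || e || !m || q) is falsified — backtrack.
So m = False.
  then (!e || m || q) forces e = False.
  then (e || u) forces u = True.
  then (!d || !u) forces d = False.
All clauses satisfied.

q=F, m=F, u=T, e=F, d=F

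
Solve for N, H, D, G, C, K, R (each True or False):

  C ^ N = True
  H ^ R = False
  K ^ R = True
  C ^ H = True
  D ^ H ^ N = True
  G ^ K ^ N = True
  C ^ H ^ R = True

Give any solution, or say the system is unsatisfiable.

N = False, H = False, D = True, G = False, C = True, K = True, R = False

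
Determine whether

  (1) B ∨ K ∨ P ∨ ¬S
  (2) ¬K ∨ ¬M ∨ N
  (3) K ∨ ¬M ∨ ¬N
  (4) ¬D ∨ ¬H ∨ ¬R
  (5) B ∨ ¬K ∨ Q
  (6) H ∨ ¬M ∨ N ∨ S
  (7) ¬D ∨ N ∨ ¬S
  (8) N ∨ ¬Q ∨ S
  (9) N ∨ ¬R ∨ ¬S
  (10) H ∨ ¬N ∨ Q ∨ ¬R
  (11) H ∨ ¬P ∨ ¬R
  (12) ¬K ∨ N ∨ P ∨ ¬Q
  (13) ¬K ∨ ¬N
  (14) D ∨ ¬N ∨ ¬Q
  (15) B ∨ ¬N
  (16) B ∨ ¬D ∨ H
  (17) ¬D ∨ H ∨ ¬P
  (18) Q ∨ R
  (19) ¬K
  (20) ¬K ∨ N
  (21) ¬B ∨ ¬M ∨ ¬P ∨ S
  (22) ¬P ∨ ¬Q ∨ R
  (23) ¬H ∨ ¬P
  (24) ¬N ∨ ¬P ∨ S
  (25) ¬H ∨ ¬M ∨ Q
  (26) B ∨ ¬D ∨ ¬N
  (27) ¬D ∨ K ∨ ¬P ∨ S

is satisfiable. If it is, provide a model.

Unit clause (¬K) forces K = False.
Set R = False.
  then (Q ∨ R) forces Q = True.
  then (¬P ∨ ¬Q ∨ R) forces P = False.
Set N = False.
  then (N ∨ ¬Q ∨ S) forces S = True.
  then (B ∨ K ∨ P ∨ ¬S) forces B = True.
  then (¬D ∨ N ∨ ¬S) forces D = False.
Set M = True.
Set H = True.
All clauses satisfied.

R = False, Q = True, N = False, B = True, M = True, D = False, S = True, H = True, P = False, K = False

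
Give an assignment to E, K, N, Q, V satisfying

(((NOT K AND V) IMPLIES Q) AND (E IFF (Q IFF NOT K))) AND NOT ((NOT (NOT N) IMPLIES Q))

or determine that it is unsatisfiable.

E = False, K = False, N = True, Q = False, V = False

  ((NOT K AND V) IMPLIES Q) AND (E IFF (Q IFF NOT K)) = True
    (NOT K AND V) IMPLIES Q = True
      NOT K AND V = False
        NOT K = True
    E IFF (Q IFF NOT K) = True
      Q IFF NOT K = False
        NOT K = True
  NOT ((NOT (NOT N) IMPLIES Q)) = True
    NOT (NOT N) IMPLIES Q = False
      NOT (NOT N) = True
        NOT N = False
Both conjuncts True, so the formula holds.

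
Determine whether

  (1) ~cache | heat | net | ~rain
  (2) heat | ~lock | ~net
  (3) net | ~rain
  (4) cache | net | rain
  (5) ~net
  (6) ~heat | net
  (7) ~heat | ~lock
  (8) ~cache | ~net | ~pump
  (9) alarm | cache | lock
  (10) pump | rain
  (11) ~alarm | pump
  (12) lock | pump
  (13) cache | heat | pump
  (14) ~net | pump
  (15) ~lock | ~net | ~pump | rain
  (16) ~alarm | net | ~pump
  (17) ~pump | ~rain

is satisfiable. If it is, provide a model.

Unit clause (~net) forces net = False.
In (~heat | net) only ~heat is left, so heat = False.
In (net | ~rain) only ~rain is left, so rain = False.
In (cache | net | rain) only cache is left, so cache = True.
In (pump | rain) only pump is left, so pump = True.
In (~alarm | net | ~pump) only ~alarm is left, so alarm = False.
Set lock = False.
All clauses satisfied.

cache = True, heat = False, net = False, lock = False, rain = False, pump = True, alarm = False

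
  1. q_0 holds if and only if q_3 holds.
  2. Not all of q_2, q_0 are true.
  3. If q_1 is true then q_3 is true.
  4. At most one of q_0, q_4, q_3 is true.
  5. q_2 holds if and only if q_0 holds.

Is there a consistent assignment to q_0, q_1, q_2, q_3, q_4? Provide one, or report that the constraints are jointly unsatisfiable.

q_0=F, q_1=F, q_2=F, q_3=F, q_4=F

  (1) q_0=F, q_3=F — same ✓
  (2) {q_2, q_0}: 0/2 true — not all ✓
  (3) q_1=F ⇒ q_3: vacuous ✓
  (4) {q_0, q_4, q_3}: 0 true — at most one ✓
  (5) q_2=F, q_0=F — same ✓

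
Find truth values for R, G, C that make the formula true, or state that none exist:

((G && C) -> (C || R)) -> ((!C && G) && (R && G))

R = True; G = True; C = False

  ((G && C) -> (C || R)) -> ((!C && G) && (R && G)) = True
    (G && C) -> (C || R) = True
      G && C = False
      C || R = True
    (!C && G) && (R && G) = True
      !C && G = True
        !C = True
      R && G = True
The formula evaluates to True.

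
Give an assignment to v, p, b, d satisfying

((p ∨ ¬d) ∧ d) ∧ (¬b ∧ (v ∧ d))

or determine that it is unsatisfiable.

v=T, p=T, b=F, d=T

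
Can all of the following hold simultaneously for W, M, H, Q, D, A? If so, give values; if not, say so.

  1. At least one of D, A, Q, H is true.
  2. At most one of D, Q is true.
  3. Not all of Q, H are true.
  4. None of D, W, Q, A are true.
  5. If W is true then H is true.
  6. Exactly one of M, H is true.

W: False, M: False, H: True, Q: False, D: False, A: False

  (1) {D, A, Q, H}: 1 true — at least one ✓
  (2) {D, Q}: 0 true — at most one ✓
  (3) {Q, H}: 1/2 true — not all ✓
  (4) {D, W, Q, A}: 0 true — none ✓
  (5) W=F ⇒ H: vacuous ✓
  (6) {M, H}: 1 true — exactly one ✓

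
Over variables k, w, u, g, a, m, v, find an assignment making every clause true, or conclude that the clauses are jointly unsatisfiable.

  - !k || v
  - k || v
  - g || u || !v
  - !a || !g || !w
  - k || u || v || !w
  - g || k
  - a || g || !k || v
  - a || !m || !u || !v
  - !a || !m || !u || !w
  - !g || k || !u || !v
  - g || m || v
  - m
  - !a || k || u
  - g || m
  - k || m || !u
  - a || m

Unit clause (m) forces m = True.
Set k = True.
  then (!k || v) forces v = True.
Set w = False.
Set u = True.
  then (a || !m || !u || !v) forces a = True.
Set g = True.
All clauses satisfied.

k = True, w = False, u = True, g = True, a = True, m = True, v = True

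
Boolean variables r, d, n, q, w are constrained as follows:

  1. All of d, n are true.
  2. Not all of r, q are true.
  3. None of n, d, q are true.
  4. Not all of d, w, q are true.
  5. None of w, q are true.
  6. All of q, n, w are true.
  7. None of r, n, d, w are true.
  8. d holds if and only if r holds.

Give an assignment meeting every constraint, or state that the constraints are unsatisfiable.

Case d = True:
  Constraint (3) is violated (d=T) — contradiction.
Case d = False:
  Constraint (1) is violated (d=F) — contradiction.
Both cases fail — unsatisfiable.

Unsatisfiable — no assignment works.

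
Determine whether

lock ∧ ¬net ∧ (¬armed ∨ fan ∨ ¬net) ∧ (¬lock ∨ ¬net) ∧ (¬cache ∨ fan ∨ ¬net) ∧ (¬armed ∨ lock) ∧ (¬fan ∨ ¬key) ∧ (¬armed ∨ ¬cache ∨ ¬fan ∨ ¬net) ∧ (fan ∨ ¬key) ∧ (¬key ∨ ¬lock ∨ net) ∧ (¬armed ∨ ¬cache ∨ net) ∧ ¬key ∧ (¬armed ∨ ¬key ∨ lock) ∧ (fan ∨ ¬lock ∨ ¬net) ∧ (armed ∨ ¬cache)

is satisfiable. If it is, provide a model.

fan = True; lock = True; net = False; armed = True; key = False; cache = False

Unit clause (lock) forces lock = True.
Unit clause (¬net) forces net = False.
In (¬key ∨ ¬lock ∨ net) only ¬key is left, so key = False.
Set fan = True.
Set armed = True.
  then (¬armed ∨ ¬cache ∨ net) forces cache = False.
All clauses satisfied.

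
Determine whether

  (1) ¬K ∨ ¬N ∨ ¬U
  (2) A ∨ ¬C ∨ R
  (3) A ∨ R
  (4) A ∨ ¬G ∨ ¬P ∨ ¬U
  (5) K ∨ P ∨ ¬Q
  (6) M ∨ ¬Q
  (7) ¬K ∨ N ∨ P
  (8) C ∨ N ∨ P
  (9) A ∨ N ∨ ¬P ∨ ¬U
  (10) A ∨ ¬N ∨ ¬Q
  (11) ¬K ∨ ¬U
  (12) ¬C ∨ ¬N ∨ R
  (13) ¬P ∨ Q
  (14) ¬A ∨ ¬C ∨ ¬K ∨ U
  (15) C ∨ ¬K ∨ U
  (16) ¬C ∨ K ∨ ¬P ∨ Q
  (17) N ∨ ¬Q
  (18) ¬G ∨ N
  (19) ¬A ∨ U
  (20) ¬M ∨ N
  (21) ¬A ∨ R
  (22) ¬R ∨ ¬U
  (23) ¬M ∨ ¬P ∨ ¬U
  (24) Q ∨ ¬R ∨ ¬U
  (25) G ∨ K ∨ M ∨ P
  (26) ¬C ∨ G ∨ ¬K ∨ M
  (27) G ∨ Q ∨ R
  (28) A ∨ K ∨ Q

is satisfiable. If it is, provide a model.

Set C = True.
Set M = True.
  then (¬M ∨ N) forces N = True.
  then (¬C ∨ ¬N ∨ R) forces R = True.
  then (¬R ∨ ¬U) forces U = False.
  then (¬A ∨ U) forces A = False.
  then (A ∨ ¬N ∨ ¬Q) forces Q = False.
  then (¬P ∨ Q) forces P = False.
  then (A ∨ K ∨ Q) forces K = True.
Set G = True.
All clauses satisfied.

C = True, M = True, K = True, A = False, R = True, Q = False, U = False, N = True, G = True, P = False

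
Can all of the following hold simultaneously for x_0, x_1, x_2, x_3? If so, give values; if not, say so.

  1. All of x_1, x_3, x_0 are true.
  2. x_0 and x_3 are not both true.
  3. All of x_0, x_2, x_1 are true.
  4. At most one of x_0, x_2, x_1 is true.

Unsatisfiable — no assignment works.

Case x_0 = True:
  (1) forces x_1 = True.
  Constraint (4) is violated (x_0=T, x_1=T) — contradiction.
Case x_0 = False:
  Constraint (1) is violated (x_0=F) — contradiction.
Both cases fail — unsatisfiable.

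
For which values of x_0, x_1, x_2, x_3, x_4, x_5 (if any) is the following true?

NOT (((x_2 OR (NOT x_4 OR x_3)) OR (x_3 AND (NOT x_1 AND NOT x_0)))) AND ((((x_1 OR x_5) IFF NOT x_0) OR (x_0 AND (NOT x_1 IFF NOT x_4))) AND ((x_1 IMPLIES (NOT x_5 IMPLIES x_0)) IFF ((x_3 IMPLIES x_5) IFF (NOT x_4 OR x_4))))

x_0: True, x_1: False, x_2: False, x_3: False, x_4: True, x_5: False

  NOT (((x_2 OR (NOT x_4 OR x_3)) OR (x_3 AND (NOT x_1 AND NOT x_0)))) = True
    (x_2 OR (NOT x_4 OR x_3)) OR (x_3 AND (NOT x_1 AND NOT x_0)) = False
      x_2 OR (NOT x_4 OR x_3) = False
        NOT x_4 OR x_3 = False
          NOT x_4 = False
      x_3 AND (NOT x_1 AND NOT x_0) = False
        NOT x_1 AND NOT x_0 = False
          NOT x_1 = True
          NOT x_0 = False
  (((x_1 OR x_5) IFF NOT x_0) OR (x_0 AND (NOT x_1 IFF NOT x_4))) AND ((x_1 IMPLIES (NOT x_5 IMPLIES x_0)) IFF ((x_3 IMPLIES x_5) IFF (NOT x_4 OR x_4))) = True
    ((x_1 OR x_5) IFF NOT x_0) OR (x_0 AND (NOT x_1 IFF NOT x_4)) = True
      (x_1 OR x_5) IFF NOT x_0 = True
        x_1 OR x_5 = False
        NOT x_0 = False
      x_0 AND (NOT x_1 IFF NOT x_4) = False
        NOT x_1 IFF NOT x_4 = False
          NOT x_1 = True
          NOT x_4 = False
    (x_1 IMPLIES (NOT x_5 IMPLIES x_0)) IFF ((x_3 IMPLIES x_5) IFF (NOT x_4 OR x_4)) = True
      x_1 IMPLIES (NOT x_5 IMPLIES x_0) = True
        NOT x_5 IMPLIES x_0 = True
          NOT x_5 = True
      (x_3 IMPLIES x_5) IFF (NOT x_4 OR x_4) = True
        x_3 IMPLIES x_5 = True
        NOT x_4 OR x_4 = True
          NOT x_4 = False
Both conjuncts True, so the formula holds.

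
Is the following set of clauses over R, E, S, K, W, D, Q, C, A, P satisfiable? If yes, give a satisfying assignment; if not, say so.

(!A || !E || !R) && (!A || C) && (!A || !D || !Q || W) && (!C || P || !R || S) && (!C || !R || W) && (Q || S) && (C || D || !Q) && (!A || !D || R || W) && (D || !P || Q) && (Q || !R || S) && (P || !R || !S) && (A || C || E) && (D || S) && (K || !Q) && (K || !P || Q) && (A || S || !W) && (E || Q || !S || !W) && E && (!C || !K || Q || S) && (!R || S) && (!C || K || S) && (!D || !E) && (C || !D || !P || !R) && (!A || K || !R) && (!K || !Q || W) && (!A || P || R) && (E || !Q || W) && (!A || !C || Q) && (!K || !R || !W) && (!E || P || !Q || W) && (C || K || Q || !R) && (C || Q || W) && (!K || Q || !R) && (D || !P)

Unit clause (E) forces E = True.
In (!D || !E) only !D is left, so D = False.
In (D || !P) only !P is left, so P = False.
In (D || S) only S is left, so S = True.
In (P || !R || !S) only !R is left, so R = False.
In (!A || P || R) only !A is left, so A = False.
Set K = True.
Set W = True.
Set Q = False.
Set C = False.
All clauses satisfied.

R=F; E=T; S=T; K=T; W=T; D=F; Q=F; C=F; A=F; P=F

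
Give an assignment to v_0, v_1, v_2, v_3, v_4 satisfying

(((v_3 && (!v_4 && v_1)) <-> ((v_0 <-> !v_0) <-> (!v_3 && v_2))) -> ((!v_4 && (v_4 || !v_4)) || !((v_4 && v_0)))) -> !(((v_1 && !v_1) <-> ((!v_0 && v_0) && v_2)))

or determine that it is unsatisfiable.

v_0=T, v_1=T, v_2=T, v_3=F, v_4=T

  (((v_3 && (!v_4 && v_1)) <-> ((v_0 <-> !v_0) <-> (!v_3 && v_2))) -> ((!v_4 && (v_4 || !v_4)) || !((v_4 && v_0)))) -> !(((v_1 && !v_1) <-> ((!v_0 && v_0) && v_2))) = True
    ((v_3 && (!v_4 && v_1)) <-> ((v_0 <-> !v_0) <-> (!v_3 && v_2))) -> ((!v_4 && (v_4 || !v_4)) || !((v_4 && v_0))) = False
      (v_3 && (!v_4 && v_1)) <-> ((v_0 <-> !v_0) <-> (!v_3 && v_2)) = True
        v_3 && (!v_4 && v_1) = False
          !v_4 && v_1 = False
            !v_4 = False
        (v_0 <-> !v_0) <-> (!v_3 && v_2) = False
          v_0 <-> !v_0 = False
            !v_0 = False
          !v_3 && v_2 = True
            !v_3 = True
      (!v_4 && (v_4 || !v_4)) || !((v_4 && v_0)) = False
        !v_4 && (v_4 || !v_4) = False
          !v_4 = False
          v_4 || !v_4 = True
            !v_4 = False
        !((v_4 && v_0)) = False
          v_4 && v_0 = True
    !(((v_1 && !v_1) <-> ((!v_0 && v_0) && v_2))) = False
      (v_1 && !v_1) <-> ((!v_0 && v_0) && v_2) = True
        v_1 && !v_1 = False
          !v_1 = False
        (!v_0 && v_0) && v_2 = False
          !v_0 && v_0 = False
            !v_0 = False
The formula evaluates to True.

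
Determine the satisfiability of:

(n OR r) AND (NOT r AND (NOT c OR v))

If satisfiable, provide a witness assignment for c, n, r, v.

c=T; n=T; r=F; v=T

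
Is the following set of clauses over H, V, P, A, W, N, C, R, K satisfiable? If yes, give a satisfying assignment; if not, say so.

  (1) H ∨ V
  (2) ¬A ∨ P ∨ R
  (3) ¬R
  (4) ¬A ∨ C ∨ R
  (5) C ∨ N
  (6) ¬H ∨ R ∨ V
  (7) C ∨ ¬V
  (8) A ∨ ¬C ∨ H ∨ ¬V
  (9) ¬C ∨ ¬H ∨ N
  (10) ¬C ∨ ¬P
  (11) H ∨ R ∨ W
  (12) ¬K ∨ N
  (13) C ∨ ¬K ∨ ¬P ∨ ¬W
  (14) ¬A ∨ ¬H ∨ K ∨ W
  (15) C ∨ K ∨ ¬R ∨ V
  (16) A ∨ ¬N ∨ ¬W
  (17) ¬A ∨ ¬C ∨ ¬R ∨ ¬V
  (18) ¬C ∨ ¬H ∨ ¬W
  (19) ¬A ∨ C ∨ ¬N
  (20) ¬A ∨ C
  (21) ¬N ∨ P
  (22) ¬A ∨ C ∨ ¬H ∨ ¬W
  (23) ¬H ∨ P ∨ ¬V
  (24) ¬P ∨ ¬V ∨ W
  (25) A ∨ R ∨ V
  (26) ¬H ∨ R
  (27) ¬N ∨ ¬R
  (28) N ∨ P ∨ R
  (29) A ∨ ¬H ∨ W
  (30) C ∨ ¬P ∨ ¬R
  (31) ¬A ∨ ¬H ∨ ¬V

No satisfying assignment exists.

Case R = True:
  Clause (¬R) is falsified — contradiction.
Case R = False:
  (¬H ∨ R) forces H = False.
  (H ∨ V) forces V = True.
  (C ∨ ¬V) forces C = True.
  (A ∨ ¬C ∨ H ∨ ¬V) forces A = True.
  (¬A ∨ P ∨ R) forces P = True.
  Clause (¬C ∨ ¬P) is falsified — contradiction.
Both cases fail, so the formula is unsatisfiable.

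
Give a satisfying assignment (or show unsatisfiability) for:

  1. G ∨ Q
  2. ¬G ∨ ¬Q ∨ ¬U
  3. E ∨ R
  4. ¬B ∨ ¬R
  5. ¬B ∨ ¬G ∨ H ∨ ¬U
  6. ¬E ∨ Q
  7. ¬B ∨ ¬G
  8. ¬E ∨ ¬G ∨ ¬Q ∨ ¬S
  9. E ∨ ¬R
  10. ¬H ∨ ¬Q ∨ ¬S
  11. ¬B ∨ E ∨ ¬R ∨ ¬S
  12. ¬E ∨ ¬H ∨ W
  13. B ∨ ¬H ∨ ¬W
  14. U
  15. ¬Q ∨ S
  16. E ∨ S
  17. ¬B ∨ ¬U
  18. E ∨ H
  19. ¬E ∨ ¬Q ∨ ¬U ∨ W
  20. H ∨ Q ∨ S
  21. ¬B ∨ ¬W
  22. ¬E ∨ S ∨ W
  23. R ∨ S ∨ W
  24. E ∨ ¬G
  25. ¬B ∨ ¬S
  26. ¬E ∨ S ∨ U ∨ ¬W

W = True, H = False, E = True, R = False, G = False, U = True, S = True, Q = True, B = False

Unit clause (U) forces U = True.
In (¬B ∨ ¬U) only ¬B is left, so B = False.
Set W = True.
  then (B ∨ ¬H ∨ ¬W) forces H = False.
  then (E ∨ H) forces E = True.
  then (¬E ∨ Q) forces Q = True.
  then (¬Q ∨ S) forces S = True.
  then (¬G ∨ ¬Q ∨ ¬U) forces G = False.
Set R = False.
All clauses satisfied.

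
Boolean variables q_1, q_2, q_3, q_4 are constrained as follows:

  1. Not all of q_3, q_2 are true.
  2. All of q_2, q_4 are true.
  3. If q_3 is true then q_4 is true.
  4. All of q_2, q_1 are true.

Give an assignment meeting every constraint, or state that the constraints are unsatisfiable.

q_1=T, q_2=T, q_3=F, q_4=T

  (1) {q_3, q_2}: 1/2 true — not all ✓
  (2) {q_2, q_4}: all 2 true ✓
  (3) q_3=F ⇒ q_4: vacuous ✓
  (4) {q_2, q_1}: all 2 true ✓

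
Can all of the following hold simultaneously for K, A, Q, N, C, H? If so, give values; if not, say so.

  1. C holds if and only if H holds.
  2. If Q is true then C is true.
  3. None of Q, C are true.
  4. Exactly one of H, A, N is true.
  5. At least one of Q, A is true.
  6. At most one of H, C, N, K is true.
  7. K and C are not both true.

K = True; A = True; Q = False; N = False; C = False; H = False

  (1) C=F, H=F — same ✓
  (2) Q=F ⇒ C: vacuous ✓
  (3) {Q, C}: 0 true — none ✓
  (4) {H, A, N}: 1 true — exactly one ✓
  (5) {Q, A}: 1 true — at least one ✓
  (6) {H, C, N, K}: 1 true — at most one ✓
  (7) K=T, C=F — not both ✓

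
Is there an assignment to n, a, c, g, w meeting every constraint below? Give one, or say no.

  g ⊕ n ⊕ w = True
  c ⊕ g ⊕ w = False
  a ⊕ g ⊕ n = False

n: False; a: True; c: True; g: True; w: False

g ⊕ n ⊕ w = T ⊕ F ⊕ F = True ✓
c ⊕ g ⊕ w = T ⊕ T ⊕ F = False ✓
a ⊕ g ⊕ n = T ⊕ T ⊕ F = False ✓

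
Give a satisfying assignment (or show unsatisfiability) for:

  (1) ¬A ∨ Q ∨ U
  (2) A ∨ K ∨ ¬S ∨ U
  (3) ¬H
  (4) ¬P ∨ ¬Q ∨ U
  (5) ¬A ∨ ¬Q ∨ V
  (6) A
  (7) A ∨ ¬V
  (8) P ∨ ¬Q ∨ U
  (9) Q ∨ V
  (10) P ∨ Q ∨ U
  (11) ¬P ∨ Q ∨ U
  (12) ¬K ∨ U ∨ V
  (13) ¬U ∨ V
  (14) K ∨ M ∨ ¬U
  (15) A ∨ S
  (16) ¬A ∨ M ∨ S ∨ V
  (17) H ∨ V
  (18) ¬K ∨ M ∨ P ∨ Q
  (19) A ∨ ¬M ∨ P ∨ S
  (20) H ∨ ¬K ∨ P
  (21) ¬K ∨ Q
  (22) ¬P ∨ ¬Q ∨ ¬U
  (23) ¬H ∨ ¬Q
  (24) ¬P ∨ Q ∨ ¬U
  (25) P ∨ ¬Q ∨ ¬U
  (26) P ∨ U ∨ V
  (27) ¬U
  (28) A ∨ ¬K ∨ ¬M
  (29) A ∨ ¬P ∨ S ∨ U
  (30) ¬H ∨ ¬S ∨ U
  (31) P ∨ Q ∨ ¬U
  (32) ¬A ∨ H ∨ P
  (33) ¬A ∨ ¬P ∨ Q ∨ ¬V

UNSATISFIABLE

Case U = True:
  Clause (¬U) is falsified — contradiction.
Case U = False:
  (¬H) forces H = False.
  (A) forces A = True.
  (¬A ∨ Q ∨ U) forces Q = True.
  (¬P ∨ ¬Q ∨ U) forces P = False.
  Clause (P ∨ ¬Q ∨ U) is falsified — contradiction.
Both cases fail, so the formula is unsatisfiable.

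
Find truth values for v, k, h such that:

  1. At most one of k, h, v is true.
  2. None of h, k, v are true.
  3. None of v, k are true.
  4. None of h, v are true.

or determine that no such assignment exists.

v = False; k = False; h = False

  (1) {k, h, v}: 0 true — at most one ✓
  (2) {h, k, v}: 0 true — none ✓
  (3) {v, k}: 0 true — none ✓
  (4) {h, v}: 0 true — none ✓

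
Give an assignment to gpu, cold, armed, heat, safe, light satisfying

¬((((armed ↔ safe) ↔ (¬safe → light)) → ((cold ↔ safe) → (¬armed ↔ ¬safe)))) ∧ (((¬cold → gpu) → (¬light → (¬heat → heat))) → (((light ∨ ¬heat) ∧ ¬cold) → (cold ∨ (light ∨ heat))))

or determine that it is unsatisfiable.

gpu = True; cold = False; armed = True; heat = False; safe = False; light = False

  ¬((((armed ↔ safe) ↔ (¬safe → light)) → ((cold ↔ safe) → (¬armed ↔ ¬safe)))) = True
    ((armed ↔ safe) ↔ (¬safe → light)) → ((cold ↔ safe) → (¬armed ↔ ¬safe)) = False
      (armed ↔ safe) ↔ (¬safe → light) = True
        armed ↔ safe = False
        ¬safe → light = False
          ¬safe = True
      (cold ↔ safe) → (¬armed ↔ ¬safe) = False
        cold ↔ safe = True
        ¬armed ↔ ¬safe = False
          ¬armed = False
          ¬safe = True
  ((¬cold → gpu) → (¬light → (¬heat → heat))) → (((light ∨ ¬heat) ∧ ¬cold) → (cold ∨ (light ∨ heat))) = True
    (¬cold → gpu) → (¬light → (¬heat → heat)) = False
      ¬cold → gpu = True
        ¬cold = True
      ¬light → (¬heat → heat) = False
        ¬light = True
        ¬heat → heat = False
          ¬heat = True
    ((light ∨ ¬heat) ∧ ¬cold) → (cold ∨ (light ∨ heat)) = False
      (light ∨ ¬heat) ∧ ¬cold = True
        light ∨ ¬heat = True
          ¬heat = True
        ¬cold = True
      cold ∨ (light ∨ heat) = False
        light ∨ heat = False
Both conjuncts True, so the formula holds.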